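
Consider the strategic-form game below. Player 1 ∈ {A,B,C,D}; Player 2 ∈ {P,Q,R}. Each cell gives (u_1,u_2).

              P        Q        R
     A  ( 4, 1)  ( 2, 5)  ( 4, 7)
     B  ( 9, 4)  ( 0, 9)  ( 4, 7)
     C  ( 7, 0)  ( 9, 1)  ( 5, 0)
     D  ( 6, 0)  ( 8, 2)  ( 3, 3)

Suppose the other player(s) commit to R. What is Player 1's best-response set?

u_1(A vs R) = 4
u_1(B vs R) = 4
u_1(C vs R) = 5
u_1(D vs R) = 3
max payoff 5 at {C}

argmax u_1 = {C}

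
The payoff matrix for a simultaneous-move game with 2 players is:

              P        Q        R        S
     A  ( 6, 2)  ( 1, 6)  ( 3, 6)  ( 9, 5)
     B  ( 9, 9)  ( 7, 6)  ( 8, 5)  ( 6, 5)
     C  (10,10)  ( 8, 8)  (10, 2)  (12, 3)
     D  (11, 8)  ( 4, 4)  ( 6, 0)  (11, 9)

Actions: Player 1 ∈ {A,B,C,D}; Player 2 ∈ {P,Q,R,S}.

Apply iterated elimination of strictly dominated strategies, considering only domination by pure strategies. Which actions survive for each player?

Remaining: P1:{C,D} P2:{P,S}

P1 drop A (C beats it: P:10>6 Q:8>1 R:10>3 S:12>9)
P1 drop B (C beats it: P:10>9 Q:8>7 R:10>8 S:12>6)
P2 drop Q (P beats it: C:10>8 D:8>4)
P2 drop R (P beats it: C:10>2 D:8>0)
P1→{C,D} P2→{P,S}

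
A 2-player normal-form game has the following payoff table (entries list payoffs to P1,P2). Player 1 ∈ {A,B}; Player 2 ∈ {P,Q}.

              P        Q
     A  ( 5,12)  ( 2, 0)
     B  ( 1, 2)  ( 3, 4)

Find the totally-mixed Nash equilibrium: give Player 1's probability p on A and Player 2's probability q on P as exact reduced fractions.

(p,q) = (1/7, 1/5)

P1 indiff ⇒ q·5+(1-q)·2 = q·1+(1-q)·3 ⇒ q(4) = (1-q)(1) ⇒ q = 1/5
P2 indiff ⇒ p·12+(1-p)·2 = p·0+(1-p)·4 ⇒ p(12) = (1-p)(2) ⇒ p = 1/7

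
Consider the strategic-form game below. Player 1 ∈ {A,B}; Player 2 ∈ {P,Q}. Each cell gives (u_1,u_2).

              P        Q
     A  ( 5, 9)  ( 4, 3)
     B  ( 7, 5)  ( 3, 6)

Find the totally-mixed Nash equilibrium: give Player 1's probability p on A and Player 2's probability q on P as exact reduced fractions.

(p,q) = (1/7, 1/3)

P1 indiff ⇒ q·5+(1-q)·4 = q·7+(1-q)·3 ⇒ q(-2) = (1-q)(-1) ⇒ q = 1/3
P2 indiff ⇒ p·9+(1-p)·5 = p·3+(1-p)·6 ⇒ p(6) = (1-p)(1) ⇒ p = 1/7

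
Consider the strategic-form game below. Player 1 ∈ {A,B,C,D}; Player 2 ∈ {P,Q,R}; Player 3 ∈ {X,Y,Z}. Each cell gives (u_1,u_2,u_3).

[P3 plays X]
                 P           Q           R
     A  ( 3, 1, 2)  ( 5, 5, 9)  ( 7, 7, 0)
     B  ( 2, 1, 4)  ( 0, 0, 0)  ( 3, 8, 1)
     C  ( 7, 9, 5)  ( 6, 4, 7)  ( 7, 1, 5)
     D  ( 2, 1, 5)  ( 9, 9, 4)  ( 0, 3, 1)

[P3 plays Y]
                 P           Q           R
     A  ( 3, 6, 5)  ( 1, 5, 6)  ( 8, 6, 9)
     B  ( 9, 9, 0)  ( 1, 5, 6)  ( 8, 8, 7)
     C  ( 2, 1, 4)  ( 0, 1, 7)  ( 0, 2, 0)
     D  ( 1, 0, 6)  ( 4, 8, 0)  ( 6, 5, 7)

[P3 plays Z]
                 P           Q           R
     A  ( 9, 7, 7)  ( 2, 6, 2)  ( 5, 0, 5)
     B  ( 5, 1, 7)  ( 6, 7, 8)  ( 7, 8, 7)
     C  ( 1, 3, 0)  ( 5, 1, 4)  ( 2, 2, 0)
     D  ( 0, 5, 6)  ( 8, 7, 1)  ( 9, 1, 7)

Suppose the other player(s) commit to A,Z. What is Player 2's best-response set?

u_2(P vs A,Z) = 7
u_2(Q vs A,Z) = 6
u_2(R vs A,Z) = 0
max payoff 7 at {P}

BR_2 = {P}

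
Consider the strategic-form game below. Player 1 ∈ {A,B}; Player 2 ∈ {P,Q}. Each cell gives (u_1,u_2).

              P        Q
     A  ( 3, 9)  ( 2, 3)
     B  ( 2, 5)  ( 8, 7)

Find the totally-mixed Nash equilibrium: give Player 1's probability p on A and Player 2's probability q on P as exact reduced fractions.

P1 indiff ⇒ q·3+(1-q)·2 = q·2+(1-q)·8 ⇒ q(1) = (1-q)(6) ⇒ q = 6/7
P2 indiff ⇒ p·9+(1-p)·5 = p·3+(1-p)·7 ⇒ p(6) = (1-p)(2) ⇒ p = 1/4

P1 mixes 1/4 on A; P2 mixes 6/7 on P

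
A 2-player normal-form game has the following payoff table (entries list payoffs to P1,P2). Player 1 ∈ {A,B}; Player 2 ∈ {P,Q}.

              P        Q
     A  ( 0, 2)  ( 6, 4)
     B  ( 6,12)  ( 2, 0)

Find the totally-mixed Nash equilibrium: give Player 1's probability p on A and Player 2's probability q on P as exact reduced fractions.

P1 indiff ⇒ q·0+(1-q)·6 = q·6+(1-q)·2 ⇒ q(-6) = (1-q)(-4) ⇒ q = 2/5
P2 indiff ⇒ p·2+(1-p)·12 = p·4+(1-p)·0 ⇒ p(-2) = (1-p)(-12) ⇒ p = 6/7

p=6/7, q=2/5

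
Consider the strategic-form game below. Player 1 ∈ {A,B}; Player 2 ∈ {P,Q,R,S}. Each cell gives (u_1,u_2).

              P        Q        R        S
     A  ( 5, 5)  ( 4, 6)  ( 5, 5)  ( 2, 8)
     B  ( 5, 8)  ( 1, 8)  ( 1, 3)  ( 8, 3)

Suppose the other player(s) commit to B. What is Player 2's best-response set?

u_2(P vs B) = 8
u_2(Q vs B) = 8
u_2(R vs B) = 3
u_2(S vs B) = 3
max payoff 8 at {P,Q}

argmax u_2 = {P,Q}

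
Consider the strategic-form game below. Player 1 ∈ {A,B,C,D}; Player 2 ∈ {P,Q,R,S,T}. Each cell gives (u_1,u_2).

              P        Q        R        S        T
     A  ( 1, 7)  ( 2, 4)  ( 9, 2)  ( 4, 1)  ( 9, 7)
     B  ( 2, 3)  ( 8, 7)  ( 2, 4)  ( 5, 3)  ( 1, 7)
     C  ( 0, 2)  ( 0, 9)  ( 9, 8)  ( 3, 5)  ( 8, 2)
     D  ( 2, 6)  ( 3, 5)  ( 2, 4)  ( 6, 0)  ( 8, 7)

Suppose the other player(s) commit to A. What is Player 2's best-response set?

P2 best: {P,T}

u_2(P vs A) = 7
u_2(Q vs A) = 4
u_2(R vs A) = 2
u_2(S vs A) = 1
u_2(T vs A) = 7
max payoff 7 at {P,T}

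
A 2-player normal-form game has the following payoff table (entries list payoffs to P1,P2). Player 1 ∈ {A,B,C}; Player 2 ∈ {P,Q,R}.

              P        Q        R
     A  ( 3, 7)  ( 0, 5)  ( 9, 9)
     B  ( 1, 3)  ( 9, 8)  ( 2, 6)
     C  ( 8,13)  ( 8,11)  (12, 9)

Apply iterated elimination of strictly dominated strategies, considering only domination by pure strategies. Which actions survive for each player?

Remaining: P1:{B,C} P2:{P,Q}

P1 drop A (C beats it: P:8>3 Q:8>0 R:12>9)
P2 drop R (Q beats it: B:8>6 C:11>9)
P1→{B,C} P2→{P,Q}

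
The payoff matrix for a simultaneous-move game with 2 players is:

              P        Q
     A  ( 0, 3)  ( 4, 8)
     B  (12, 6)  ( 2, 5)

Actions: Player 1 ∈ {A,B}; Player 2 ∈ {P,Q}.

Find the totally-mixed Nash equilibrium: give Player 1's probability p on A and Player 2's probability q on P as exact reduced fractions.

p=1/6, q=1/7

P1 indiff ⇒ q·0+(1-q)·4 = q·12+(1-q)·2 ⇒ q(-12) = (1-q)(-2) ⇒ q = 1/7
P2 indiff ⇒ p·3+(1-p)·6 = p·8+(1-p)·5 ⇒ p(-5) = (1-p)(-1) ⇒ p = 1/6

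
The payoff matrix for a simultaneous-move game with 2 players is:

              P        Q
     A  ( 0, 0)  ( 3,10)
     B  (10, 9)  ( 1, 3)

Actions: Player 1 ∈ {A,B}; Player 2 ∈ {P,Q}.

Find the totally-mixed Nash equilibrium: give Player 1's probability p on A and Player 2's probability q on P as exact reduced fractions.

P1 indiff ⇒ q·0+(1-q)·3 = q·10+(1-q)·1 ⇒ q(-10) = (1-q)(-2) ⇒ q = 1/6
P2 indiff ⇒ p·0+(1-p)·9 = p·10+(1-p)·3 ⇒ p(-10) = (1-p)(-6) ⇒ p = 3/8

P1 mixes 3/8 on A; P2 mixes 1/6 on P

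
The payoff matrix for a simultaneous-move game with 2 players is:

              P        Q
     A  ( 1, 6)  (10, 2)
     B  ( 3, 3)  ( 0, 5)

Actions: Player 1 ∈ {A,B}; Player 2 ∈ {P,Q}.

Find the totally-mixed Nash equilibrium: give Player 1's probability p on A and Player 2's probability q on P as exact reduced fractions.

P1 indiff ⇒ q·1+(1-q)·10 = q·3+(1-q)·0 ⇒ q(-2) = (1-q)(-10) ⇒ q = 5/6
P2 indiff ⇒ p·6+(1-p)·3 = p·2+(1-p)·5 ⇒ p(4) = (1-p)(2) ⇒ p = 1/3

p=1/3, q=5/6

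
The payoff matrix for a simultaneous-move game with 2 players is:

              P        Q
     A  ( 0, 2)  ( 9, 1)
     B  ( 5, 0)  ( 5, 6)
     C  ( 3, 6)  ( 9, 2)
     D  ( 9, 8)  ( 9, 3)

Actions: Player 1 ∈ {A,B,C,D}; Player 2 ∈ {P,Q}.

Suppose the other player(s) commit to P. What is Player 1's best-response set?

u_1(A vs P) = 0
u_1(B vs P) = 5
u_1(C vs P) = 3
u_1(D vs P) = 9
max payoff 9 at {D}

argmax u_1 = {D}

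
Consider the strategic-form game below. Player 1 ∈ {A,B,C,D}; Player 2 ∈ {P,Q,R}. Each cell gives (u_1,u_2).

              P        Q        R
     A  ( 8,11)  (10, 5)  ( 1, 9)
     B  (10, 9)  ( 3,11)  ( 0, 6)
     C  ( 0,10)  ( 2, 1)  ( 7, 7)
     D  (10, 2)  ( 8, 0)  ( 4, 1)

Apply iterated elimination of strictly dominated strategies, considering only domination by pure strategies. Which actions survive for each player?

P2 drop R (P beats it: A:11>9 B:9>6 C:10>7 D:2>1)
P1 drop C (A beats it: P:8>0 Q:10>2)
P1→{A,B,D} P2→{P,Q}

Remaining: P1:{A,B,D} P2:{P,Q}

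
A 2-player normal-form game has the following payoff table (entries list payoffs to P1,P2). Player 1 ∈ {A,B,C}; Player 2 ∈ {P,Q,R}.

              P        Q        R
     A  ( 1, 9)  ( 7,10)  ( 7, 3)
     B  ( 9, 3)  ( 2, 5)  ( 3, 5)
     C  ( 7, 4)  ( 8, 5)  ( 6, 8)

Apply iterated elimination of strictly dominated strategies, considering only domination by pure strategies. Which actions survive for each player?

P2 drop P (Q beats it: A:10>9 B:5>3 C:5>4)
P1 drop B (A beats it: Q:7>2 R:7>3)
P1→{A,C} P2→{Q,R}

Survivors P1:{A,C} P2:{Q,R}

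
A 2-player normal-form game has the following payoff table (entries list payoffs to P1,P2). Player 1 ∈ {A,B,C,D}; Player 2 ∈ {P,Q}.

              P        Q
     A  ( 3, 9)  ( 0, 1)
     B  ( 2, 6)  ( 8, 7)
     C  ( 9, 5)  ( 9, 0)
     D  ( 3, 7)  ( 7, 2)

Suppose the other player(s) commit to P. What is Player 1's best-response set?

u_1(A vs P) = 3
u_1(B vs P) = 2
u_1(C vs P) = 9
u_1(D vs P) = 3
max payoff 9 at {C}

argmax u_1 = {C}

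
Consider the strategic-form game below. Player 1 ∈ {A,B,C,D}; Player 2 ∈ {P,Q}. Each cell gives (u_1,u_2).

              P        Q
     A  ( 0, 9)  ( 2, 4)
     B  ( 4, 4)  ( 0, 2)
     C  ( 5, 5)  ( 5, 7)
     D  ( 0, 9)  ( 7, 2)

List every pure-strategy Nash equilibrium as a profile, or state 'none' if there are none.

Equilibria: none

(A,P): not NE [P1→C gives 5>0]
(A,Q): not NE [P1→D gives 7>2; P2→P gives 9>4]
(B,P): not NE [P1→C gives 5>4]
(B,Q): not NE [P1→D gives 7>0; P2→P gives 4>2]
(C,P): not NE [P2→Q gives 7>5]
(C,Q): not NE [P1→D gives 7>5]
(D,P): not NE [P1→C gives 5>0]
(D,Q): not NE [P2→P gives 9>2]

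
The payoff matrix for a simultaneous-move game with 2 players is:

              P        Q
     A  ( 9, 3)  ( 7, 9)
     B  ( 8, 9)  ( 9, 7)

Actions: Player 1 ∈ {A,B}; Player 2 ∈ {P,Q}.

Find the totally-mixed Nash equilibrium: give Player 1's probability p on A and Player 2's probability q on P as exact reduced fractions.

P1 indiff ⇒ q·9+(1-q)·7 = q·8+(1-q)·9 ⇒ q(1) = (1-q)(2) ⇒ q = 2/3
P2 indiff ⇒ p·3+(1-p)·9 = p·9+(1-p)·7 ⇒ p(-6) = (1-p)(-2) ⇒ p = 1/4

(p,q) = (1/4, 2/3)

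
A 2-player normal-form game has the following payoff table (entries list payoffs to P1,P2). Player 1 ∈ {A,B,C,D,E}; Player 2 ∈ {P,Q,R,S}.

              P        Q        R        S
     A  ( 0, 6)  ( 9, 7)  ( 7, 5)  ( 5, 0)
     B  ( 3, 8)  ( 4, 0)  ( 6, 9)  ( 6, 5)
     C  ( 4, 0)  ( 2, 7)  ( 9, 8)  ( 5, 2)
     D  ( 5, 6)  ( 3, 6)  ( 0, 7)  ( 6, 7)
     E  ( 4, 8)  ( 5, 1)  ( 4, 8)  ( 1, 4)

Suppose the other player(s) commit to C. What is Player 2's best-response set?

argmax u_2 = {R}

u_2(P vs C) = 0
u_2(Q vs C) = 7
u_2(R vs C) = 8
u_2(S vs C) = 2
max payoff 8 at {R}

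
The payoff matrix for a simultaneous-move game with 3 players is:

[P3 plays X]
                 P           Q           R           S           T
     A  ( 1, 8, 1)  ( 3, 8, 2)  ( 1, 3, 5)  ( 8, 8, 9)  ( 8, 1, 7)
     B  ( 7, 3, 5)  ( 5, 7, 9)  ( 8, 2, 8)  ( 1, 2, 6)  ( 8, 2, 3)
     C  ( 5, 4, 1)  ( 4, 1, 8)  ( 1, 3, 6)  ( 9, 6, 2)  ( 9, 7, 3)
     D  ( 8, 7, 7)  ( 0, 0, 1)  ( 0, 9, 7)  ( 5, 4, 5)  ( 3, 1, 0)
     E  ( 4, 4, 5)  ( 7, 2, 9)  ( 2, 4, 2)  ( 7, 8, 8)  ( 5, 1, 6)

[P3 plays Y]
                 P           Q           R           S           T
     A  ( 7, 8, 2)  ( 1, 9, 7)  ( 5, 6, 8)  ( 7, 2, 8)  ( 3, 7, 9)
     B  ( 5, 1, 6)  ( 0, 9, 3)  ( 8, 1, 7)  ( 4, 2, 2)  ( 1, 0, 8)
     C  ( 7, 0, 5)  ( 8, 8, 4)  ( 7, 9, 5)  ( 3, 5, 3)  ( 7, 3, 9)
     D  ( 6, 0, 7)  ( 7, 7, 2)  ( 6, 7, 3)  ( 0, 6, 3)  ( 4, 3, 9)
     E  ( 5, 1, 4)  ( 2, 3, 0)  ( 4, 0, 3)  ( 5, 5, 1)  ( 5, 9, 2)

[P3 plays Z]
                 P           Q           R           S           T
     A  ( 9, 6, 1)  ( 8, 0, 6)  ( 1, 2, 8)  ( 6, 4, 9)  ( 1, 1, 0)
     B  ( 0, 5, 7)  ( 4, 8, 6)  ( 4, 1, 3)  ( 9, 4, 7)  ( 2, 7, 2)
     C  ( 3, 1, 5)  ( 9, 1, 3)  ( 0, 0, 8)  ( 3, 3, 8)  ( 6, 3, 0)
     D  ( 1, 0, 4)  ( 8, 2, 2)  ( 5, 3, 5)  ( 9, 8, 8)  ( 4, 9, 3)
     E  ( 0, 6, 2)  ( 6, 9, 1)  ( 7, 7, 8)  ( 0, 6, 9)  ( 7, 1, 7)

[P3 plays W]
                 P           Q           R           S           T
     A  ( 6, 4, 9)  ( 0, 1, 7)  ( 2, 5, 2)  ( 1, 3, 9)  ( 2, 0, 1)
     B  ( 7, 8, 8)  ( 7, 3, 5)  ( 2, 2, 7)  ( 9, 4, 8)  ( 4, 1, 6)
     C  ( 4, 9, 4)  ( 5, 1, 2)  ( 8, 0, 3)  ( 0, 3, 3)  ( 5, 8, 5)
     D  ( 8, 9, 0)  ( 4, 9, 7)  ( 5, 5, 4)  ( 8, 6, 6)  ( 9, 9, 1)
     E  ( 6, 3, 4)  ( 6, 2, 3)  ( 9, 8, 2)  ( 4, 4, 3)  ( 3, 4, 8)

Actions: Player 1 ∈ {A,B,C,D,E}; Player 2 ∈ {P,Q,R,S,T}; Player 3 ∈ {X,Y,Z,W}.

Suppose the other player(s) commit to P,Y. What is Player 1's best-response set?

u_1(A vs P,Y) = 7
u_1(B vs P,Y) = 5
u_1(C vs P,Y) = 7
u_1(D vs P,Y) = 6
u_1(E vs P,Y) = 5
max payoff 7 at {A,C}

P1 best: {A,C}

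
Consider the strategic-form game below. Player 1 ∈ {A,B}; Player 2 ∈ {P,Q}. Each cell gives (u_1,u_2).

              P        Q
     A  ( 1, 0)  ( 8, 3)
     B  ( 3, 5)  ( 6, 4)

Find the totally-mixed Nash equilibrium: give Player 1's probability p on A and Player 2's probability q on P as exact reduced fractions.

(p,q) = (1/4, 1/2)

P1 indiff ⇒ q·1+(1-q)·8 = q·3+(1-q)·6 ⇒ q(-2) = (1-q)(-2) ⇒ q = 1/2
P2 indiff ⇒ p·0+(1-p)·5 = p·3+(1-p)·4 ⇒ p(-3) = (1-p)(-1) ⇒ p = 1/4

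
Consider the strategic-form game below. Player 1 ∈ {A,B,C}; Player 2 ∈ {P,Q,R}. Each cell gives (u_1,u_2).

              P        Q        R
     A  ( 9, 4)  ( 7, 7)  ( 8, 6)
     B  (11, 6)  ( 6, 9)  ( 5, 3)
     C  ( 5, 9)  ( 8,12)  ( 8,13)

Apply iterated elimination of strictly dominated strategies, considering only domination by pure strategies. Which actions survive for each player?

P2 drop P (Q beats it: A:7>4 B:9>6 C:12>9)
P1 drop B (A beats it: Q:7>6 R:8>5)
P1→{A,C} P2→{Q,R}

Remaining: P1:{A,C} P2:{Q,R}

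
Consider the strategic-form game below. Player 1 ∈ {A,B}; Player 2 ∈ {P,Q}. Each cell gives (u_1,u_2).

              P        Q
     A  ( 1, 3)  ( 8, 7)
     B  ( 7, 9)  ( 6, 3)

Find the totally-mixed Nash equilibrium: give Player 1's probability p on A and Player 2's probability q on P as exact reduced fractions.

p=3/5, q=1/4

P1 indiff ⇒ q·1+(1-q)·8 = q·7+(1-q)·6 ⇒ q(-6) = (1-q)(-2) ⇒ q = 1/4
P2 indiff ⇒ p·3+(1-p)·9 = p·7+(1-p)·3 ⇒ p(-4) = (1-p)(-6) ⇒ p = 3/5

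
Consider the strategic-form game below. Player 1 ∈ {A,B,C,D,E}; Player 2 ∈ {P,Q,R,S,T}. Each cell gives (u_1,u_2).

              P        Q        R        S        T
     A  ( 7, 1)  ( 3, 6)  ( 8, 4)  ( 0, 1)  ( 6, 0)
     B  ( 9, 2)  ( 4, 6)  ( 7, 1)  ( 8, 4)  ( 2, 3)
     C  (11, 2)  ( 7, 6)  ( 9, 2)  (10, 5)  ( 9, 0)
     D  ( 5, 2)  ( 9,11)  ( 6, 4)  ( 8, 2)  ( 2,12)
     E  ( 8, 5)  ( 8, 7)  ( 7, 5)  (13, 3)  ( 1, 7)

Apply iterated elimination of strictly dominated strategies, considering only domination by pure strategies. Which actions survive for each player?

Remaining: P1:{C,D} P2:{Q,T}

P1 drop A (C beats it: P:11>7 Q:7>3 R:9>8 S:10>0 T:9>6)
P1 drop B (C beats it: P:11>9 Q:7>4 R:9>7 S:10>8 T:9>2)
P2 drop P (Q beats it: C:6>2 D:11>2 E:7>5)
P2 drop R (Q beats it: C:6>2 D:11>4 E:7>5)
P2 drop S (Q beats it: C:6>5 D:11>2 E:7>3)
P1 drop E (D beats it: Q:9>8 T:2>1)
P1→{C,D} P2→{Q,T}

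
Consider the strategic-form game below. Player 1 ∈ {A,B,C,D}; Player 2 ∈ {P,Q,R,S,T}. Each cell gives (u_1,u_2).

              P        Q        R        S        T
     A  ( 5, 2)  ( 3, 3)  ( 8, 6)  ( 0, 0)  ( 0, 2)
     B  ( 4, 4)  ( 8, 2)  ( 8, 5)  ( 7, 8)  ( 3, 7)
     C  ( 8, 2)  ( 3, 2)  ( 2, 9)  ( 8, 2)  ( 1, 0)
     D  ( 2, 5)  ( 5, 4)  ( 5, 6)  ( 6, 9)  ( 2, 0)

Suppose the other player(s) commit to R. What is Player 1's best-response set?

argmax u_1 = {A,B}

u_1(A vs R) = 8
u_1(B vs R) = 8
u_1(C vs R) = 2
u_1(D vs R) = 5
max payoff 8 at {A,B}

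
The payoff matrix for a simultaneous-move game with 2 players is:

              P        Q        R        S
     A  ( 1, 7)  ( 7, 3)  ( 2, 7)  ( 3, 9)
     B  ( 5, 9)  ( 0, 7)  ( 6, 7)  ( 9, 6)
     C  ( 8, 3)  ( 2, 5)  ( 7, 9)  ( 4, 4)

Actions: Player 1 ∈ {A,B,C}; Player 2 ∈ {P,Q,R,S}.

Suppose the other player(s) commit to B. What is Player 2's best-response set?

BR_2 = {P}

u_2(P vs B) = 9
u_2(Q vs B) = 7
u_2(R vs B) = 7
u_2(S vs B) = 6
max payoff 9 at {P}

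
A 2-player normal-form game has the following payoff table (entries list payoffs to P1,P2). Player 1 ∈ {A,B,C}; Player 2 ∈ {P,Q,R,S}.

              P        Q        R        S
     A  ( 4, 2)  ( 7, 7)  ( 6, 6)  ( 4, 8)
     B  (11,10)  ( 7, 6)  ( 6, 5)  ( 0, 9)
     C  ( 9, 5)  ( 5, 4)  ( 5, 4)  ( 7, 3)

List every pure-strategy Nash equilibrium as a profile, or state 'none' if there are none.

(A,P): not NE [P1→B gives 11>4; P2→S gives 8>2]
(A,Q): not NE [P2→S gives 8>7]
(A,R): not NE [P2→S gives 8>6]
(A,S): not NE [P1→C gives 7>4]
(B,P): NE
(B,Q): not NE [P2→P gives 10>6]
(B,R): not NE [P2→P gives 10>5]
(B,S): not NE [P1→C gives 7>0; P2→P gives 10>9]
(C,P): not NE [P1→B gives 11>9]
(C,Q): not NE [P1→B gives 7>5; P2→P gives 5>4]
(C,R): not NE [P1→B gives 6>5; P2→P gives 5>4]
(C,S): not NE [P2→P gives 5>3]

NE set: (B,P)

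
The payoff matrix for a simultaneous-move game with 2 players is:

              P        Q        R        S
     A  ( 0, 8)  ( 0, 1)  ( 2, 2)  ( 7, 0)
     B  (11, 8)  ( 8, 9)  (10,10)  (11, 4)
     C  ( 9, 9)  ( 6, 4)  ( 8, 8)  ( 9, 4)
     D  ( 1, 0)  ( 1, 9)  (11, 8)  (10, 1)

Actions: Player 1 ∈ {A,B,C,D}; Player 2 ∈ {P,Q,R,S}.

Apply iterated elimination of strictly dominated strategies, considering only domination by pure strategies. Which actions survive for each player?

P1 drop A (B beats it: P:11>0 Q:8>0 R:10>2 S:11>7)
P1 drop C (B beats it: P:11>9 Q:8>6 R:10>8 S:11>9)
P2 drop P (Q beats it: B:9>8 D:9>0)
P2 drop S (Q beats it: B:9>4 D:9>1)
P1→{B,D} P2→{Q,R}

IESDS → P1:{B,D} P2:{Q,R}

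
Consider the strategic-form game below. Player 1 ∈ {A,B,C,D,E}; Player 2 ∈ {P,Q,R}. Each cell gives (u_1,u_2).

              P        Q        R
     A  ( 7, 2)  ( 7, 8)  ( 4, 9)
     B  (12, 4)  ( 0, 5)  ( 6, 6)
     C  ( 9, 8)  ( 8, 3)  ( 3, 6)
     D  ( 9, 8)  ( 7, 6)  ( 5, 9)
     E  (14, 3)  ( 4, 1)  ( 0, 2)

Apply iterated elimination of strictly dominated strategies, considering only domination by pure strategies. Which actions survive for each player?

P2 drop Q (R beats it: A:9>8 B:6>5 C:6>3 D:9>6 E:2>1)
P1 drop A (B beats it: P:12>7 R:6>4)
P1 drop C (B beats it: P:12>9 R:6>3)
P1 drop D (B beats it: P:12>9 R:6>5)
P1→{B,E} P2→{P,R}

Survivors P1:{B,E} P2:{P,R}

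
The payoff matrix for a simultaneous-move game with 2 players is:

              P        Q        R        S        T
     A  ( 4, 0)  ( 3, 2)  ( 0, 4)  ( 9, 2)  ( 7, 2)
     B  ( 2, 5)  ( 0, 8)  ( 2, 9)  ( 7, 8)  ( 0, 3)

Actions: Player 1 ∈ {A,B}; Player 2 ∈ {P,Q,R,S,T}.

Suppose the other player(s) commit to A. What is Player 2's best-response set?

argmax u_2 = {R}

u_2(P vs A) = 0
u_2(Q vs A) = 2
u_2(R vs A) = 4
u_2(S vs A) = 2
u_2(T vs A) = 2
max payoff 4 at {R}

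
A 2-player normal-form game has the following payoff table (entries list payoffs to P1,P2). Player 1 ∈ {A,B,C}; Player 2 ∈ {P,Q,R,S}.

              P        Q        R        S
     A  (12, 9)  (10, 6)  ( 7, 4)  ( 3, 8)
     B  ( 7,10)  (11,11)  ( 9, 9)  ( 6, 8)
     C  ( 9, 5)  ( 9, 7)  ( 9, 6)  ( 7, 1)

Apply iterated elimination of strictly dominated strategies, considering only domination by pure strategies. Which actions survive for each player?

P2 drop R (Q beats it: A:6>4 B:11>9 C:7>6)
P2 drop S (P beats it: A:9>8 B:10>8 C:5>1)
P1 drop C (A beats it: P:12>9 Q:10>9)
P1→{A,B} P2→{P,Q}

IESDS → P1:{A,B} P2:{P,Q}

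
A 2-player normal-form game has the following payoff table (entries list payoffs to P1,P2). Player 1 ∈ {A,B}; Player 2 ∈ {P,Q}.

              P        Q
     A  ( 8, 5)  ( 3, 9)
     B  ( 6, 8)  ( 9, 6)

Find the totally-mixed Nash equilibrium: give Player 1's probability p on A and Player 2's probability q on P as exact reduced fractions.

P1 mixes 1/3 on A; P2 mixes 3/4 on P

P1 indiff ⇒ q·8+(1-q)·3 = q·6+(1-q)·9 ⇒ q(2) = (1-q)(6) ⇒ q = 3/4
P2 indiff ⇒ p·5+(1-p)·8 = p·9+(1-p)·6 ⇒ p(-4) = (1-p)(-2) ⇒ p = 1/3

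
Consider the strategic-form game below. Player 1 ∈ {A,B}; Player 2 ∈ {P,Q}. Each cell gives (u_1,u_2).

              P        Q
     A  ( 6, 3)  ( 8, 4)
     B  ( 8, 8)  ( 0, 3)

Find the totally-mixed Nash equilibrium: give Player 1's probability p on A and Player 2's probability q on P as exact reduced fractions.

P1 indiff ⇒ q·6+(1-q)·8 = q·8+(1-q)·0 ⇒ q(-2) = (1-q)(-8) ⇒ q = 4/5
P2 indiff ⇒ p·3+(1-p)·8 = p·4+(1-p)·3 ⇒ p(-1) = (1-p)(-5) ⇒ p = 5/6

p=5/6, q=4/5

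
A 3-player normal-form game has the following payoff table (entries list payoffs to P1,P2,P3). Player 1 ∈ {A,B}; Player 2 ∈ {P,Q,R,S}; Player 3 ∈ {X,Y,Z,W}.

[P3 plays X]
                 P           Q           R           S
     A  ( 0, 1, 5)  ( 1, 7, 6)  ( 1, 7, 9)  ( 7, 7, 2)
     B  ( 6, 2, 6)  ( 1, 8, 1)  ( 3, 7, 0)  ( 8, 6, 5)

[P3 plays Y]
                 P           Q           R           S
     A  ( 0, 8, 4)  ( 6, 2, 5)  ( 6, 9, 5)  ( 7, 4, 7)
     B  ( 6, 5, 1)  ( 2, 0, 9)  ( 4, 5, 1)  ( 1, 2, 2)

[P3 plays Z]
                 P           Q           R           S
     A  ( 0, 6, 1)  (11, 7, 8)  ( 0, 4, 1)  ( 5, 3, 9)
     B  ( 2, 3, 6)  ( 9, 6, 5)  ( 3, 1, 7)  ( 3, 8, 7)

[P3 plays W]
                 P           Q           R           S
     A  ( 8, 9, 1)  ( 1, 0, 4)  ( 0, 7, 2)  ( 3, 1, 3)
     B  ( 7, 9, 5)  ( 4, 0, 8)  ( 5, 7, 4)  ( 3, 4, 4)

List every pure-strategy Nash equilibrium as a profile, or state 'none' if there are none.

PSNE = {(A,Q,Z)}

(A,P,X): not NE [P1→B gives 6>0; P2→S gives 7>1]
(A,P,Y): not NE [P1→B gives 6>0; P2→R gives 9>8; P3→X gives 5>4]
(A,P,Z): not NE [P1→B gives 2>0; P2→Q gives 7>6; P3→X gives 5>1]
(A,P,W): not NE [P3→X gives 5>1]
(A,Q,X): not NE [P3→Z gives 8>6]
(A,Q,Y): not NE [P2→R gives 9>2; P3→Z gives 8>5]
(A,Q,Z): NE
(A,Q,W): not NE [P1→B gives 4>1; P2→P gives 9>0; P3→Z gives 8>4]
(A,R,X): not NE [P1→B gives 3>1]
(A,R,Y): not NE [P3→X gives 9>5]
(A,R,Z): not NE [P1→B gives 3>0; P2→Q gives 7>4; P3→X gives 9>1]
(A,R,W): not NE [P1→B gives 5>0; P2→P gives 9>7; P3→X gives 9>2]
(A,S,X): not NE [P1→B gives 8>7; P3→Z gives 9>2]
(A,S,Y): not NE [P2→R gives 9>4; P3→Z gives 9>7]
(A,S,Z): not NE [P2→Q gives 7>3]
(A,S,W): not NE [P2→P gives 9>1; P3→Z gives 9>3]
(B,P,X): not NE [P2→Q gives 8>2]
(B,P,Y): not NE [P3→Z gives 6>1]
(B,P,Z): not NE [P2→S gives 8>3]
(B,P,W): not NE [P1→A gives 8>7; P3→Z gives 6>5]
(B,Q,X): not NE [P3→Y gives 9>1]
(B,Q,Y): not NE [P1→A gives 6>2; P2→R gives 5>0]
(B,Q,Z): not NE [P1→A gives 11>9; P2→S gives 8>6; P3→Y gives 9>5]
(B,Q,W): not NE [P2→P gives 9>0; P3→Y gives 9>8]
(B,R,X): not NE [P2→Q gives 8>7; P3→Z gives 7>0]
(B,R,Y): not NE [P1→A gives 6>4; P3→Z gives 7>1]
(B,R,Z): not NE [P2→S gives 8>1]
(B,R,W): not NE [P2→P gives 9>7; P3→Z gives 7>4]
(B,S,X): not NE [P2→Q gives 8>6; P3→Z gives 7>5]
(B,S,Y): not NE [P1→A gives 7>1; P2→R gives 5>2; P3→Z gives 7>2]
(B,S,Z): not NE [P1→A gives 5>3]
(B,S,W): not NE [P2→P gives 9>4; P3→Z gives 7>4]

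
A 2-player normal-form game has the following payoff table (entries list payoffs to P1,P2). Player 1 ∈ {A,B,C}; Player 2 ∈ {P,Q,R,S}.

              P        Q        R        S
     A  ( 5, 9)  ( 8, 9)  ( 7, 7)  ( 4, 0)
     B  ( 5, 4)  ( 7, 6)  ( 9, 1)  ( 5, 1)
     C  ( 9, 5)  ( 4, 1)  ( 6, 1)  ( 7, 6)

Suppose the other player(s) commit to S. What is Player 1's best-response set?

P1 best: {C}

u_1(A vs S) = 4
u_1(B vs S) = 5
u_1(C vs S) = 7
max payoff 7 at {C}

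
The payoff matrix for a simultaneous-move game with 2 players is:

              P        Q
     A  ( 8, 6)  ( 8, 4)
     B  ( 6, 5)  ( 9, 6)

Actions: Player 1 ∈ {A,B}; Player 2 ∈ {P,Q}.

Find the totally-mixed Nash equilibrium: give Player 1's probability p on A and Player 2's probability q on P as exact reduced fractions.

P1 indiff ⇒ q·8+(1-q)·8 = q·6+(1-q)·9 ⇒ q(2) = (1-q)(1) ⇒ q = 1/3
P2 indiff ⇒ p·6+(1-p)·5 = p·4+(1-p)·6 ⇒ p(2) = (1-p)(1) ⇒ p = 1/3

p=1/3, q=1/3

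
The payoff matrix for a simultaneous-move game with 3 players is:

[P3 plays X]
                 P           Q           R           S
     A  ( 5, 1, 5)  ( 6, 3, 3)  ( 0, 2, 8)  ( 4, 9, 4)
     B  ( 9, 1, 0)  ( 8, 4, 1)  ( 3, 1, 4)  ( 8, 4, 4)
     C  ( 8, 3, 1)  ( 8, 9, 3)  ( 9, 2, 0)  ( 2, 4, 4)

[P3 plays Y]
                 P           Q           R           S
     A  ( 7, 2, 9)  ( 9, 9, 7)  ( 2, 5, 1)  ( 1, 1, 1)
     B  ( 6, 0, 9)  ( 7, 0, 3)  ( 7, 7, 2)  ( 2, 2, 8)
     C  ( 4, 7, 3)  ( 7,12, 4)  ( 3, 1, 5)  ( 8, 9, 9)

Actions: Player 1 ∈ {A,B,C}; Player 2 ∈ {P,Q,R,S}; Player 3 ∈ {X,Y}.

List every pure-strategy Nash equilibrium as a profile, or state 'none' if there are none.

PSNE = {(A,Q,Y)}

(A,P,X): not NE [P1→B gives 9>5; P2→S gives 9>1; P3→Y gives 9>5]
(A,P,Y): not NE [P2→Q gives 9>2]
(A,Q,X): not NE [P1→C gives 8>6; P2→S gives 9>3; P3→Y gives 7>3]
(A,Q,Y): NE
(A,R,X): not NE [P1→C gives 9>0; P2→S gives 9>2]
(A,R,Y): not NE [P1→B gives 7>2; P2→Q gives 9>5; P3→X gives 8>1]
(A,S,X): not NE [P1→B gives 8>4]
(A,S,Y): not NE [P1→C gives 8>1; P2→Q gives 9>1; P3→X gives 4>1]
(B,P,X): not NE [P2→S gives 4>1; P3→Y gives 9>0]
(B,P,Y): not NE [P1→A gives 7>6; P2→R gives 7>0]
(B,Q,X): not NE [P3→Y gives 3>1]
(B,Q,Y): not NE [P1→A gives 9>7; P2→R gives 7>0]
(B,R,X): not NE [P1→C gives 9>3; P2→S gives 4>1]
(B,R,Y): not NE [P3→X gives 4>2]
(B,S,X): not NE [P3→Y gives 8>4]
(B,S,Y): not NE [P1→C gives 8>2; P2→R gives 7>2]
(C,P,X): not NE [P1→B gives 9>8; P2→Q gives 9>3; P3→Y gives 3>1]
(C,P,Y): not NE [P1→A gives 7>4; P2→Q gives 12>7]
(C,Q,X): not NE [P3→Y gives 4>3]
(C,Q,Y): not NE [P1→A gives 9>7]
(C,R,X): not NE [P2→Q gives 9>2; P3→Y gives 5>0]
(C,R,Y): not NE [P1→B gives 7>3; P2→Q gives 12>1]
(C,S,X): not NE [P1→B gives 8>2; P2→Q gives 9>4; P3→Y gives 9>4]
(C,S,Y): not NE [P2→Q gives 12>9]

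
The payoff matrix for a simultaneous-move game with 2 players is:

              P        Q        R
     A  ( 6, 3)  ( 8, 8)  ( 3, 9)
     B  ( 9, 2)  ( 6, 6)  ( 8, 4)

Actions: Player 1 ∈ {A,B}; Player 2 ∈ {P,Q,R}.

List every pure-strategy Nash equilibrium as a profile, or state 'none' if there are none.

(A,P): not NE [P1→B gives 9>6; P2→R gives 9>3]
(A,Q): not NE [P2→R gives 9>8]
(A,R): not NE [P1→B gives 8>3]
(B,P): not NE [P2→Q gives 6>2]
(B,Q): not NE [P1→A gives 8>6]
(B,R): not NE [P2→Q gives 6>4]

PSNE: ∅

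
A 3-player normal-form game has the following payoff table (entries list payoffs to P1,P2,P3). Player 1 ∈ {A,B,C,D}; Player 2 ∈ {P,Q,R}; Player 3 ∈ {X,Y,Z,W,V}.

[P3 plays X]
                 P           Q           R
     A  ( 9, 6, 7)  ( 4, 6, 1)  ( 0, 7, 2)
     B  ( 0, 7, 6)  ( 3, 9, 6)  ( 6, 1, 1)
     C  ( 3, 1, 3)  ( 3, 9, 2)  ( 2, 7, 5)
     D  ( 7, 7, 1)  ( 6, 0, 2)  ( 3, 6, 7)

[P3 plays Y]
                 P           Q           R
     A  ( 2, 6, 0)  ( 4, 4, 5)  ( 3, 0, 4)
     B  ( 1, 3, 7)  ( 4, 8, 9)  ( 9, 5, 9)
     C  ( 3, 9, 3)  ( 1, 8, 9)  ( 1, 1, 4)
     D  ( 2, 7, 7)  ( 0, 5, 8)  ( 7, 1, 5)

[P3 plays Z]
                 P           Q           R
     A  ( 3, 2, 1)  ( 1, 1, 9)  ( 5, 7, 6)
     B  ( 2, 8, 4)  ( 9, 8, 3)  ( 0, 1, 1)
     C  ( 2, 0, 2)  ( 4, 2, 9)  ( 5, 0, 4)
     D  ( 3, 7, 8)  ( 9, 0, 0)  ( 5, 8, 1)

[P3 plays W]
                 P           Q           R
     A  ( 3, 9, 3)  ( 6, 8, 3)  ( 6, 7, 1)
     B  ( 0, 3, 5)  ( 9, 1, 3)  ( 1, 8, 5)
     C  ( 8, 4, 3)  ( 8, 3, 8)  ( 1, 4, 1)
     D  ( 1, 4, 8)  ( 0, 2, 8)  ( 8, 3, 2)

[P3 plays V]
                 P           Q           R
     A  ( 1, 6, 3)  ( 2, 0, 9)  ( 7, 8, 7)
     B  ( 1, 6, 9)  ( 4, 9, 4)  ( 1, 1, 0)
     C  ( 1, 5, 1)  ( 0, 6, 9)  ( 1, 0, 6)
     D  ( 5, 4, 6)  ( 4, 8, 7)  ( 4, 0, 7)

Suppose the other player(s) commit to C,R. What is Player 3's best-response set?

u_3(X vs C,R) = 5
u_3(Y vs C,R) = 4
u_3(Z vs C,R) = 4
u_3(W vs C,R) = 1
u_3(V vs C,R) = 6
max payoff 6 at {V}

BR_3 = {V}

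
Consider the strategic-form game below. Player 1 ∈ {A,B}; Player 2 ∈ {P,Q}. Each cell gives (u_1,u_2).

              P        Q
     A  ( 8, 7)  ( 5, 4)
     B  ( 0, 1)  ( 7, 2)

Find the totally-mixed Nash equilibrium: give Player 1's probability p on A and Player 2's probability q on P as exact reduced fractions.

P1 mixes 1/4 on A; P2 mixes 1/5 on P

P1 indiff ⇒ q·8+(1-q)·5 = q·0+(1-q)·7 ⇒ q(8) = (1-q)(2) ⇒ q = 1/5
P2 indiff ⇒ p·7+(1-p)·1 = p·4+(1-p)·2 ⇒ p(3) = (1-p)(1) ⇒ p = 1/4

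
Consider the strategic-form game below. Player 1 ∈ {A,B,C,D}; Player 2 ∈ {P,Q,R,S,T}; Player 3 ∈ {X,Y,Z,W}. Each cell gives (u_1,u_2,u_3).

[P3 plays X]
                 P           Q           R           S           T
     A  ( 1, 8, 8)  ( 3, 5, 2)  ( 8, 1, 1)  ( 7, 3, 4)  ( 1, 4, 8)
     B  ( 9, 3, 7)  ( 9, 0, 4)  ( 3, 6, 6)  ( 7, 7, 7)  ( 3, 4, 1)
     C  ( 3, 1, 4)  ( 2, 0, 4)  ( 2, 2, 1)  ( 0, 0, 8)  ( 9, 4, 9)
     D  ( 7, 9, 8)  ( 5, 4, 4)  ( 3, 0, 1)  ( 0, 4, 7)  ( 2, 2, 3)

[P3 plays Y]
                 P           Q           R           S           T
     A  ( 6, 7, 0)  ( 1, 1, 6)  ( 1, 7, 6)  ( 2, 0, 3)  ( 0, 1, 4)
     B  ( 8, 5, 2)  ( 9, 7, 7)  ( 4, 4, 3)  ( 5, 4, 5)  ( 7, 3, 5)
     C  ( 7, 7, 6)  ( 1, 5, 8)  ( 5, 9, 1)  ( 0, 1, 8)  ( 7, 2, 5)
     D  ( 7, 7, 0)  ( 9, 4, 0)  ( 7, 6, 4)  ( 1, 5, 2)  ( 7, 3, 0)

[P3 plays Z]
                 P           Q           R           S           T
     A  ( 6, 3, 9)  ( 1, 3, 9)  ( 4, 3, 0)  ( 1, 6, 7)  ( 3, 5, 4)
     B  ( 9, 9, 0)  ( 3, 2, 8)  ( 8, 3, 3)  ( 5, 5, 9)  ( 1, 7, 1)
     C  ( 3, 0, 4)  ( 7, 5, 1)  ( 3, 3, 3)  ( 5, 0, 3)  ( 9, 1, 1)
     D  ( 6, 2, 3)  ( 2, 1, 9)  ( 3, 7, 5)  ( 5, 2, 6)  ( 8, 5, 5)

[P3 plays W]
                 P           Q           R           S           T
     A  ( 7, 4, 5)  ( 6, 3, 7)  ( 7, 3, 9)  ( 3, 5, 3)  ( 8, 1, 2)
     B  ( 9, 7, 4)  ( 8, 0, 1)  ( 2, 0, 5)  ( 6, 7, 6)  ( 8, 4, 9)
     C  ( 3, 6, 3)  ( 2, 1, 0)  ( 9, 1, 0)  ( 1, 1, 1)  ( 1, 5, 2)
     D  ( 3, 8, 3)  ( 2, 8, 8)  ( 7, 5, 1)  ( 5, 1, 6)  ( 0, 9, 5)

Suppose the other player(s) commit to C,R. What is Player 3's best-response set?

u_3(X vs C,R) = 1
u_3(Y vs C,R) = 1
u_3(Z vs C,R) = 3
u_3(W vs C,R) = 0
max payoff 3 at {Z}

argmax u_3 = {Z}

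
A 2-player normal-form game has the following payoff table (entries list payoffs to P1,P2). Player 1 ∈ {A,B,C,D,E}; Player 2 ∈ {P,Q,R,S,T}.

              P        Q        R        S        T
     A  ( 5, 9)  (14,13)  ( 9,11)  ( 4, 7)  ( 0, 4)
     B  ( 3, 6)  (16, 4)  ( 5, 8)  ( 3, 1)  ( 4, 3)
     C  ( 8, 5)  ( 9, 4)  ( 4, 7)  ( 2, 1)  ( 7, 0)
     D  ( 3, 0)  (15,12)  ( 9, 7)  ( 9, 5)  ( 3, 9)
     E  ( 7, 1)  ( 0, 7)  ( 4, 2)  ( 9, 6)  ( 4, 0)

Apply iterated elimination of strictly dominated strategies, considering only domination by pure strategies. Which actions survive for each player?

IESDS → P1:{A,B,D} P2:{Q,R}

P2 drop P (R beats it: A:11>9 B:8>6 C:7>5 D:7>0 E:2>1)
P2 drop S (Q beats it: A:13>7 B:4>1 C:4>1 D:12>5 E:7>6)
P2 drop T (Q beats it: A:13>4 B:4>3 C:4>0 D:12>9 E:7>0)
P1 drop C (A beats it: Q:14>9 R:9>4)
P1 drop E (A beats it: Q:14>0 R:9>4)
P1→{A,B,D} P2→{Q,R}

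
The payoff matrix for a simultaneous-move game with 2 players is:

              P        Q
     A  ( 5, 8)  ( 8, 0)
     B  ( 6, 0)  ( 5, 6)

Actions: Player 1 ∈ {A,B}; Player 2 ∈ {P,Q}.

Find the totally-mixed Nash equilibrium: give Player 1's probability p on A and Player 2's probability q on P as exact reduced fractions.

P1 indiff ⇒ q·5+(1-q)·8 = q·6+(1-q)·5 ⇒ q(-1) = (1-q)(-3) ⇒ q = 3/4
P2 indiff ⇒ p·8+(1-p)·0 = p·0+(1-p)·6 ⇒ p(8) = (1-p)(6) ⇒ p = 3/7

(p,q) = (3/7, 3/4)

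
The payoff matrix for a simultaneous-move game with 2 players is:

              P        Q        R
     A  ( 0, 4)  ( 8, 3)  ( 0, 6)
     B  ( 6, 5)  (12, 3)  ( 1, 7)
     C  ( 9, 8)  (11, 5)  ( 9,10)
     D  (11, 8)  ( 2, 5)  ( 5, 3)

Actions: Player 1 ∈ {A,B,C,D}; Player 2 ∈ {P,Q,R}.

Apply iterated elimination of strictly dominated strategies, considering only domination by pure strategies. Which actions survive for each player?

Remaining: P1:{C,D} P2:{P,R}

P1 drop A (B beats it: P:6>0 Q:12>8 R:1>0)
P2 drop Q (P beats it: B:5>3 C:8>5 D:8>5)
P1 drop B (C beats it: P:9>6 R:9>1)
P1→{C,D} P2→{P,R}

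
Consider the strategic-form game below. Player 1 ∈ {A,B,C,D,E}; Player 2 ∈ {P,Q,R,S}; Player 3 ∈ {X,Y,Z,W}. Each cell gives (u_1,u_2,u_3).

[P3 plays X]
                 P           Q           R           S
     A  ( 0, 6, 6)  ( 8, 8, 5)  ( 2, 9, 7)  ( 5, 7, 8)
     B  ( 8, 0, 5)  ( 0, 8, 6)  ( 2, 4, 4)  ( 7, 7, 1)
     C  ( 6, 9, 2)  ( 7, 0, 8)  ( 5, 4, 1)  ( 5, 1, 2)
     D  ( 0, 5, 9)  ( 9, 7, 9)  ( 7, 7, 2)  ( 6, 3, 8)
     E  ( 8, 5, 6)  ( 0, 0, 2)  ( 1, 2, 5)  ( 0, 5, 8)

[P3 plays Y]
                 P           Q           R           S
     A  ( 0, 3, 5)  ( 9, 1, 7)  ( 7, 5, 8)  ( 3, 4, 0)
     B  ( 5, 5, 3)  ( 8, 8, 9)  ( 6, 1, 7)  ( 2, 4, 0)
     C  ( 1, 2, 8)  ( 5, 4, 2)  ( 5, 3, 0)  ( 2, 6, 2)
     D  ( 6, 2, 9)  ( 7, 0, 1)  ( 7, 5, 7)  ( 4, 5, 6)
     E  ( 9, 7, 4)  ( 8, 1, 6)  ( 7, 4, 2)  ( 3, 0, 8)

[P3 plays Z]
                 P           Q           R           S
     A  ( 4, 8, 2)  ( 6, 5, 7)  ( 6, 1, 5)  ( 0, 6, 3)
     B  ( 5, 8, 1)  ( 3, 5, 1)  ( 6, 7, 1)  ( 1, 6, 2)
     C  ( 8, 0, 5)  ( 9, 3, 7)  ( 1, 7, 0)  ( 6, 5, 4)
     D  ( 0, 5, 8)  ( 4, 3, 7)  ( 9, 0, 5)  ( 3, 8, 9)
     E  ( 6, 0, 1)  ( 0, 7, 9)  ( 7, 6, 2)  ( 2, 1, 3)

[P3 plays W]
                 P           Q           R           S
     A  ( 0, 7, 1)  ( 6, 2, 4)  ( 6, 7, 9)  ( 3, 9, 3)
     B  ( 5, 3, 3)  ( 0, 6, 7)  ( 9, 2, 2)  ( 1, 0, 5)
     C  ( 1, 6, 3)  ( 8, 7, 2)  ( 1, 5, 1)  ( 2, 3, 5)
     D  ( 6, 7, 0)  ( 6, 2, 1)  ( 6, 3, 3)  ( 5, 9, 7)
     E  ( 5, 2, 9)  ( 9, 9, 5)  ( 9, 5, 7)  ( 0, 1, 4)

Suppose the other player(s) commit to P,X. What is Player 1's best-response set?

argmax u_1 = {B,E}

u_1(A vs P,X) = 0
u_1(B vs P,X) = 8
u_1(C vs P,X) = 6
u_1(D vs P,X) = 0
u_1(E vs P,X) = 8
max payoff 8 at {B,E}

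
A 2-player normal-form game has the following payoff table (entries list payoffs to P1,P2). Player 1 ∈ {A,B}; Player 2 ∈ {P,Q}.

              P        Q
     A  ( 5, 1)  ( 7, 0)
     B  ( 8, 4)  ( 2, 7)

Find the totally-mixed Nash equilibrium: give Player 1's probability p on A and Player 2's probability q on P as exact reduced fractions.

(p,q) = (3/4, 5/8)

P1 indiff ⇒ q·5+(1-q)·7 = q·8+(1-q)·2 ⇒ q(-3) = (1-q)(-5) ⇒ q = 5/8
P2 indiff ⇒ p·1+(1-p)·4 = p·0+(1-p)·7 ⇒ p(1) = (1-p)(3) ⇒ p = 3/4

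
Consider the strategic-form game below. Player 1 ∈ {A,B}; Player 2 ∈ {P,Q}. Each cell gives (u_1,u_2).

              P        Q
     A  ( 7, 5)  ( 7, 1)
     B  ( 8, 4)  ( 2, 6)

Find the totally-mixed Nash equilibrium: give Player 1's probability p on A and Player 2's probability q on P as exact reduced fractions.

(p,q) = (1/3, 5/6)

P1 indiff ⇒ q·7+(1-q)·7 = q·8+(1-q)·2 ⇒ q(-1) = (1-q)(-5) ⇒ q = 5/6
P2 indiff ⇒ p·5+(1-p)·4 = p·1+(1-p)·6 ⇒ p(4) = (1-p)(2) ⇒ p = 1/3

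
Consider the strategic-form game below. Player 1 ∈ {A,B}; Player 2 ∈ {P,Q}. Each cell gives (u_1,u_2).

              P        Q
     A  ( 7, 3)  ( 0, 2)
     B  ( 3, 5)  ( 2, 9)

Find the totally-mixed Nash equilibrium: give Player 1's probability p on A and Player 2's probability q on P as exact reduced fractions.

P1 indiff ⇒ q·7+(1-q)·0 = q·3+(1-q)·2 ⇒ q(4) = (1-q)(2) ⇒ q = 1/3
P2 indiff ⇒ p·3+(1-p)·5 = p·2+(1-p)·9 ⇒ p(1) = (1-p)(4) ⇒ p = 4/5

p=4/5, q=1/3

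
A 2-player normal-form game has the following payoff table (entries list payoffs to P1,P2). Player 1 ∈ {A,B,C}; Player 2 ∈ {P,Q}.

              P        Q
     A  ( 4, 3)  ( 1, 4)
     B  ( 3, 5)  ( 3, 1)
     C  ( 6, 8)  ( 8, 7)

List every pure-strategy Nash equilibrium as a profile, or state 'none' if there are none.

(A,P): not NE [P1→C gives 6>4; P2→Q gives 4>3]
(A,Q): not NE [P1→C gives 8>1]
(B,P): not NE [P1→C gives 6>3]
(B,Q): not NE [P1→C gives 8>3; P2→P gives 5>1]
(C,P): NE
(C,Q): not NE [P2→P gives 8>7]

Nash profiles: (C,P)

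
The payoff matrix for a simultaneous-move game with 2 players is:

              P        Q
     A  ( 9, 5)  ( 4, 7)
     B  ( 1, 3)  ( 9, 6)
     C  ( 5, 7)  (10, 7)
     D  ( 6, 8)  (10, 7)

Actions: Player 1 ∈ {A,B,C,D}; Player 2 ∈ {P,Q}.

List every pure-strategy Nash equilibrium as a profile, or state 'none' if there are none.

(A,P): not NE [P2→Q gives 7>5]
(A,Q): not NE [P1→D gives 10>4]
(B,P): not NE [P1→A gives 9>1; P2→Q gives 6>3]
(B,Q): not NE [P1→D gives 10>9]
(C,P): not NE [P1→A gives 9>5]
(C,Q): NE
(D,P): not NE [P1→A gives 9>6]
(D,Q): not NE [P2→P gives 8>7]

Nash profiles: (C,Q)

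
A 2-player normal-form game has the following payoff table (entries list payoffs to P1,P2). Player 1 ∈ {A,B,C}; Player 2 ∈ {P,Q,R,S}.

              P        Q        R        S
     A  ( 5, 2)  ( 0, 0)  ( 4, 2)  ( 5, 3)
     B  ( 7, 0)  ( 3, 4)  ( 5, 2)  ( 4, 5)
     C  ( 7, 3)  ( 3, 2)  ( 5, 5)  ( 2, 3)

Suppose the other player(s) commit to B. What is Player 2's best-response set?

BR_2 = {S}

u_2(P vs B) = 0
u_2(Q vs B) = 4
u_2(R vs B) = 2
u_2(S vs B) = 5
max payoff 5 at {S}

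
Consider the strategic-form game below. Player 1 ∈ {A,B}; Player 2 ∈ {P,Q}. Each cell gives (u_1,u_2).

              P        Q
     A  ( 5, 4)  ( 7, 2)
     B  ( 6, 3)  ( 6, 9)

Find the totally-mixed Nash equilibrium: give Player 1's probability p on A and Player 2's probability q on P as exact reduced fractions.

P1 indiff ⇒ q·5+(1-q)·7 = q·6+(1-q)·6 ⇒ q(-1) = (1-q)(-1) ⇒ q = 1/2
P2 indiff ⇒ p·4+(1-p)·3 = p·2+(1-p)·9 ⇒ p(2) = (1-p)(6) ⇒ p = 3/4

P1 mixes 3/4 on A; P2 mixes 1/2 on P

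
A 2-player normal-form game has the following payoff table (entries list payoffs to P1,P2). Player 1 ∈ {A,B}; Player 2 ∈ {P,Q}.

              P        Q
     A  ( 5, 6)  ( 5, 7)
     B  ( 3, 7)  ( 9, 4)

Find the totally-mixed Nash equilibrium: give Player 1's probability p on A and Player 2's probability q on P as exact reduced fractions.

P1 indiff ⇒ q·5+(1-q)·5 = q·3+(1-q)·9 ⇒ q(2) = (1-q)(4) ⇒ q = 2/3
P2 indiff ⇒ p·6+(1-p)·7 = p·7+(1-p)·4 ⇒ p(-1) = (1-p)(-3) ⇒ p = 3/4

P1 mixes 3/4 on A; P2 mixes 2/3 on P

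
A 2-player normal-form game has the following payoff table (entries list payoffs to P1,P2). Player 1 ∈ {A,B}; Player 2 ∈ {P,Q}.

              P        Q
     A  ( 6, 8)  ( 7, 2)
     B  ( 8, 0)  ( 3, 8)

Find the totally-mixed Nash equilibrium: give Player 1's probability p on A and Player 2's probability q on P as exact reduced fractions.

P1 indiff ⇒ q·6+(1-q)·7 = q·8+(1-q)·3 ⇒ q(-2) = (1-q)(-4) ⇒ q = 2/3
P2 indiff ⇒ p·8+(1-p)·0 = p·2+(1-p)·8 ⇒ p(6) = (1-p)(8) ⇒ p = 4/7

P1 mixes 4/7 on A; P2 mixes 2/3 on P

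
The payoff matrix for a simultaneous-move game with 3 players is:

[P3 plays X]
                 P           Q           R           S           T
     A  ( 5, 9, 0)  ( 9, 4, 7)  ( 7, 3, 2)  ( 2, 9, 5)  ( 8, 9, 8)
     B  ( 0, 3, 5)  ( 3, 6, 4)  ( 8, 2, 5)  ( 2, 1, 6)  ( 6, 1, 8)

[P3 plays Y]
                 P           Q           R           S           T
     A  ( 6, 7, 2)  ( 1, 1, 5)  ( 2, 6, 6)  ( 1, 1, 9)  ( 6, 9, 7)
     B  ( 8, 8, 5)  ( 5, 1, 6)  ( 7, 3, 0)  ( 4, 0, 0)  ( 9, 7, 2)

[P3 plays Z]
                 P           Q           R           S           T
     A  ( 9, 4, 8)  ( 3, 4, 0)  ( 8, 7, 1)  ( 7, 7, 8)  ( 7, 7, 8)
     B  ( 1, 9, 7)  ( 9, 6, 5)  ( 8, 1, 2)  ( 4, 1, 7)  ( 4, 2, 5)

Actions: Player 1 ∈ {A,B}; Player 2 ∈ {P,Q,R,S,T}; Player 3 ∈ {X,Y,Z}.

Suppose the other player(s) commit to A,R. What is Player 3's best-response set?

argmax u_3 = {Y}

u_3(X vs A,R) = 2
u_3(Y vs A,R) = 6
u_3(Z vs A,R) = 1
max payoff 6 at {Y}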